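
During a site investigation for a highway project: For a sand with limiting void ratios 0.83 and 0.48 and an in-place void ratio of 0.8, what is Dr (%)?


Using Dr = (e_max - e) / (e_max - e_min) * 100
e_max - e = 0.83 - 0.8 = 0.03
e_max - e_min = 0.83 - 0.48 = 0.35
Dr = 0.03 / 0.35 * 100
Dr = 8.57 %


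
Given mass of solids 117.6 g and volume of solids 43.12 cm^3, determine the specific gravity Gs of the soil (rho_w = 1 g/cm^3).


Using Gs = m_s / (V_s * rho_w)
Since rho_w = 1 g/cm^3:
Gs = 117.6 / 43.12
Gs = 2.727


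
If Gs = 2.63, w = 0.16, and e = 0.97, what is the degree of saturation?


Using S = Gs * w / e
S = 2.63 * 0.16 / 0.97
S = 0.4338


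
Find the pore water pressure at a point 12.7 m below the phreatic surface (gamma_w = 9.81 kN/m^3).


Using u = gamma_w * h_w
u = 9.81 * 12.7
u = 124.59 kPa


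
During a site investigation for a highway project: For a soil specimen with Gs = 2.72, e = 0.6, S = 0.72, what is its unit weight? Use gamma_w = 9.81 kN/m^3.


Using gamma = gamma_w * (Gs + S*e) / (1 + e)
Numerator: Gs + S*e = 2.72 + 0.72*0.6 = 3.152
Denominator: 1 + e = 1 + 0.6 = 1.6
gamma = 9.81 * 3.152 / 1.6
gamma = 19.326 kN/m^3


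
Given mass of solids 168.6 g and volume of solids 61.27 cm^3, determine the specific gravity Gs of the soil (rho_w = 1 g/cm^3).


Using Gs = m_s / (V_s * rho_w)
Since rho_w = 1 g/cm^3:
Gs = 168.6 / 61.27
Gs = 2.752


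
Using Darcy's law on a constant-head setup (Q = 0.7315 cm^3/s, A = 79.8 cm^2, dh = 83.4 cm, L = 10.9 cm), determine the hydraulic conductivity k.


Compute hydraulic gradient:
i = dh / L = 83.4 / 10.9 = 7.65138
Then apply Darcy's law:
k = Q / (A * i)
k = 0.7315 / (79.8 * 7.65138)
k = 0.7315 / 610.58
k = 0.001198 cm/s


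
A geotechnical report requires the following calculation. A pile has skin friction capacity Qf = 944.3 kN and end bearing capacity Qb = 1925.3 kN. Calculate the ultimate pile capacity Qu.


Using Qu = Qf + Qb
Qu = 944.3 + 1925.3
Qu = 2869.6 kN


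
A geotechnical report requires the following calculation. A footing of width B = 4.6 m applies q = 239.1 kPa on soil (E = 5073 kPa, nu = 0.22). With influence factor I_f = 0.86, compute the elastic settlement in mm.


Result: 177.429 mm

Derivation:
Using Se = q * B * (1 - nu^2) * I_f / E
1 - nu^2 = 1 - 0.22^2 = 0.9516
Se = 239.1 * 4.6 * 0.9516 * 0.86 / 5073
Se = 0.177429 m
Convert to mm: Se = 0.177429 * 1000 = 177.429 mm


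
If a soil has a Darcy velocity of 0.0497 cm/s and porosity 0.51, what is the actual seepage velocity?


Using v_s = v_d / n
v_s = 0.0497 / 0.51
v_s = 0.09745 cm/s


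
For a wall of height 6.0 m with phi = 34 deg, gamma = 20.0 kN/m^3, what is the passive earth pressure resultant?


Compute passive earth pressure coefficient:
Kp = tan^2(45 + phi/2) = tan^2(62.0) = 3.537132
Compute passive force:
Pp = 0.5 * Kp * gamma * H^2
Pp = 0.5 * 3.537132 * 20.0 * 6.0^2
Pp = 1273.37 kN/m


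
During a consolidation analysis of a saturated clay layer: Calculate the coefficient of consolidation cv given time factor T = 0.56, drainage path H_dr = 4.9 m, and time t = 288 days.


Using cv = T * H_dr^2 / t
H_dr^2 = 4.9^2 = 24.01
cv = 0.56 * 24.01 / 288
cv = 0.04669 m^2/day


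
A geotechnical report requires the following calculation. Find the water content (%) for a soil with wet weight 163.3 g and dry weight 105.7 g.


Result: 54.49 %

Derivation:
Using w = (m_wet - m_dry) / m_dry * 100
m_wet - m_dry = 163.3 - 105.7 = 57.6 g
w = 57.6 / 105.7 * 100
w = 54.49 %


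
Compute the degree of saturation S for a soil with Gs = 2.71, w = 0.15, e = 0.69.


Using S = Gs * w / e
S = 2.71 * 0.15 / 0.69
S = 0.5891


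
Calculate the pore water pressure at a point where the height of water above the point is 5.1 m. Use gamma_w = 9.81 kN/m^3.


Result: 50.03 kPa

Derivation:
Using u = gamma_w * h_w
u = 9.81 * 5.1
u = 50.03 kPa


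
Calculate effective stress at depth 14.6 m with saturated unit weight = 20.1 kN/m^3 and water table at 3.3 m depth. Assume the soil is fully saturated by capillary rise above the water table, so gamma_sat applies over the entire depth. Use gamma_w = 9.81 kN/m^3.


Total stress = gamma_sat * depth
sigma = 20.1 * 14.6 = 293.46 kPa
Pore water pressure u = gamma_w * (depth - d_wt)
u = 9.81 * (14.6 - 3.3) = 110.853 kPa
Effective stress = sigma - u
sigma' = 293.46 - 110.853 = 182.61 kPa


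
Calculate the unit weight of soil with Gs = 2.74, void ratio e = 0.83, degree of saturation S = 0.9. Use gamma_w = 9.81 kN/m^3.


Using gamma = gamma_w * (Gs + S*e) / (1 + e)
Numerator: Gs + S*e = 2.74 + 0.9*0.83 = 3.487
Denominator: 1 + e = 1 + 0.83 = 1.83
gamma = 9.81 * 3.487 / 1.83
gamma = 18.693 kN/m^3


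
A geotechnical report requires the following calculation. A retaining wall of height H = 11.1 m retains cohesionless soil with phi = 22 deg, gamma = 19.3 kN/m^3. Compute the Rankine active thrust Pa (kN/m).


Compute active earth pressure coefficient:
Ka = tan^2(45 - phi/2) = tan^2(34.0) = 0.454962
Compute active force:
Pa = 0.5 * Ka * gamma * H^2
Pa = 0.5 * 0.454962 * 19.3 * 11.1^2
Pa = 540.94 kN/m


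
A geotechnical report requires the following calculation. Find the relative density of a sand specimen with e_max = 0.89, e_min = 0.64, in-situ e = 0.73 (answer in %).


Using Dr = (e_max - e) / (e_max - e_min) * 100
e_max - e = 0.89 - 0.73 = 0.16
e_max - e_min = 0.89 - 0.64 = 0.25
Dr = 0.16 / 0.25 * 100
Dr = 64.0 %


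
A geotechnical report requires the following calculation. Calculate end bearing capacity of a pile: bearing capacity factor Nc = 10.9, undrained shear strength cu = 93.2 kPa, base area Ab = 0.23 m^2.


Using Qb = Nc * cu * Ab
Qb = 10.9 * 93.2 * 0.23
Qb = 233.65 kN


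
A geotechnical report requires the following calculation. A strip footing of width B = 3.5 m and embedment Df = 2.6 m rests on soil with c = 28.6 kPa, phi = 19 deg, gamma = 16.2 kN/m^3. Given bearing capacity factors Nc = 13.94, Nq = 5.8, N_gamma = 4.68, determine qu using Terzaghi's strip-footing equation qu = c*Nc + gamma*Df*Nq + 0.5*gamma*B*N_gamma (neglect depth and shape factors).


Result: 775.66 kPa

Derivation:
Compute qu = c*Nc + gamma*Df*Nq + 0.5*gamma*B*N_gamma
Term 1: 28.6 * 13.94 = 398.684
Term 2: 16.2 * 2.6 * 5.8 = 244.296
Term 3: 0.5 * 16.2 * 3.5 * 4.68 = 132.678
qu = 398.684 + 244.296 + 132.678
qu = 775.66 kPa


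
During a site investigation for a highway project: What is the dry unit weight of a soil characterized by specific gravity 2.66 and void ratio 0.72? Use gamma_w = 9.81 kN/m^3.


Using gamma_d = Gs * gamma_w / (1 + e)
gamma_d = 2.66 * 9.81 / (1 + 0.72)
gamma_d = 2.66 * 9.81 / 1.72
gamma_d = 15.171 kN/m^3


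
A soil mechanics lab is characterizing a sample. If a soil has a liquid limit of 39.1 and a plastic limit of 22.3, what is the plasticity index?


Result: 16.8

Derivation:
Using PI = LL - PL
PI = 39.1 - 22.3
PI = 16.8


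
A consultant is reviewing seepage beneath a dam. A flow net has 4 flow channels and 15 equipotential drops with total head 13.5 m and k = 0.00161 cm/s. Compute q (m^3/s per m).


Result: 5.796e-05 m^3/s per m

Derivation:
Convert k to m/s for unit consistency with H:
k = 0.00161 cm/s = 0.00161 / 100 m/s = 1.61e-05 m/s
Using q = k * H * Nf / Nd
Nf / Nd = 4 / 15 = 0.2667
q = 1.61e-05 * 13.5 * 0.2667
q = 5.796e-05 m^3/s per m


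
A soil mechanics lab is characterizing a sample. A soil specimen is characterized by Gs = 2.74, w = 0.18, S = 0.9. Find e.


Using the relation e = Gs * w / S
e = 2.74 * 0.18 / 0.9
e = 0.548


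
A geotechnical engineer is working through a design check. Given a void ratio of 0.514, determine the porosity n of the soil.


Using the relation n = e / (1 + e)
n = 0.514 / (1 + 0.514)
n = 0.514 / 1.514
n = 0.3395


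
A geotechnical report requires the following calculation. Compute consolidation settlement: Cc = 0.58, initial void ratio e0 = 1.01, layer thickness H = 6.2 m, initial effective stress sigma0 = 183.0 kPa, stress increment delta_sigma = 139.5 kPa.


Using Sc = Cc * H / (1 + e0) * log10((sigma0 + delta_sigma) / sigma0)
Stress ratio = (183.0 + 139.5) / 183.0 = 1.7623
log10(1.7623) = 0.246079
Cc * H / (1 + e0) = 0.58 * 6.2 / (1 + 1.01) = 1.78905
Sc = 1.78905 * 0.246079
Sc = 0.4402 m


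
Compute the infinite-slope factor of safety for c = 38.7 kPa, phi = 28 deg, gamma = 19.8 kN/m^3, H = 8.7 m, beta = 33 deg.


Using Fs = c / (gamma*H*sin(beta)*cos(beta)) + tan(phi)/tan(beta)
Cohesion contribution = 38.7 / (19.8*8.7*sin(33)*cos(33))
Cohesion contribution = 0.491843
Friction contribution = tan(28)/tan(33) = 0.818761
Fs = 0.491843 + 0.818761
Fs = 1.311


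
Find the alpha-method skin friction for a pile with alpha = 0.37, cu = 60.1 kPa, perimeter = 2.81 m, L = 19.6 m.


Result: 1224.73 kN

Derivation:
Using Qs = alpha * cu * perimeter * L
Qs = 0.37 * 60.1 * 2.81 * 19.6
Qs = 1224.73 kN


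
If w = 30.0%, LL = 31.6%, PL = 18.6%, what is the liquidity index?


Result: 0.877

Derivation:
First compute the plasticity index:
PI = LL - PL = 31.6 - 18.6 = 13.0
Then compute the liquidity index:
LI = (w - PL) / PI
LI = (30.0 - 18.6) / 13.0
LI = 0.877


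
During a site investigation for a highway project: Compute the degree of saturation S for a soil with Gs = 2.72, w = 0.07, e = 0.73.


Result: 0.2608

Derivation:
Using S = Gs * w / e
S = 2.72 * 0.07 / 0.73
S = 0.2608


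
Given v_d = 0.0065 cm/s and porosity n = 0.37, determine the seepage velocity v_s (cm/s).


Using v_s = v_d / n
v_s = 0.0065 / 0.37
v_s = 0.01757 cm/s


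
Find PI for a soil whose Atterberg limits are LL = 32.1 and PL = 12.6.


Result: 19.5

Derivation:
Using PI = LL - PL
PI = 32.1 - 12.6
PI = 19.5


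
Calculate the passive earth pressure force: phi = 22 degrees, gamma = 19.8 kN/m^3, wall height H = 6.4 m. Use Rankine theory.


Compute passive earth pressure coefficient:
Kp = tan^2(45 + phi/2) = tan^2(56.0) = 2.197987
Compute passive force:
Pp = 0.5 * Kp * gamma * H^2
Pp = 0.5 * 2.197987 * 19.8 * 6.4^2
Pp = 891.29 kN/m


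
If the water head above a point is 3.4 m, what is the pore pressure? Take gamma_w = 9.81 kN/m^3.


Using u = gamma_w * h_w
u = 9.81 * 3.4
u = 33.35 kPa


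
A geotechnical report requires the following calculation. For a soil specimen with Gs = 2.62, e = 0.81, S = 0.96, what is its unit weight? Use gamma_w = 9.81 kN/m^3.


Using gamma = gamma_w * (Gs + S*e) / (1 + e)
Numerator: Gs + S*e = 2.62 + 0.96*0.81 = 3.3976
Denominator: 1 + e = 1 + 0.81 = 1.81
gamma = 9.81 * 3.3976 / 1.81
gamma = 18.415 kN/m^3


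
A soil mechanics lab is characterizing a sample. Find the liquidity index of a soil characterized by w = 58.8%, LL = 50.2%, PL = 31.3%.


First compute the plasticity index:
PI = LL - PL = 50.2 - 31.3 = 18.9
Then compute the liquidity index:
LI = (w - PL) / PI
LI = (58.8 - 31.3) / 18.9
LI = 1.455


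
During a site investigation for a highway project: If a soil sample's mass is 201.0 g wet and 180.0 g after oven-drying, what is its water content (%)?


Using w = (m_wet - m_dry) / m_dry * 100
m_wet - m_dry = 201.0 - 180.0 = 21.0 g
w = 21.0 / 180.0 * 100
w = 11.67 %


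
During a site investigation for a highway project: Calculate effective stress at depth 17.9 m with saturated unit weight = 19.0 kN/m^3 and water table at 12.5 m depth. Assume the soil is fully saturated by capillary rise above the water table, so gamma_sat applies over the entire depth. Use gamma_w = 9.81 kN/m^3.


Total stress = gamma_sat * depth
sigma = 19.0 * 17.9 = 340.1 kPa
Pore water pressure u = gamma_w * (depth - d_wt)
u = 9.81 * (17.9 - 12.5) = 52.974 kPa
Effective stress = sigma - u
sigma' = 340.1 - 52.974 = 287.13 kPa


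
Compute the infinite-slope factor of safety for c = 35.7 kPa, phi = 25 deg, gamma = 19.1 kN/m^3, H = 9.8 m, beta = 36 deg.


Using Fs = c / (gamma*H*sin(beta)*cos(beta)) + tan(phi)/tan(beta)
Cohesion contribution = 35.7 / (19.1*9.8*sin(36)*cos(36))
Cohesion contribution = 0.401081
Friction contribution = tan(25)/tan(36) = 0.641817
Fs = 0.401081 + 0.641817
Fs = 1.043


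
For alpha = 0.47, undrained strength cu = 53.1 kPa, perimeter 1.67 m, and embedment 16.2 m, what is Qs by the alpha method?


Using Qs = alpha * cu * perimeter * L
Qs = 0.47 * 53.1 * 1.67 * 16.2
Qs = 675.19 kN


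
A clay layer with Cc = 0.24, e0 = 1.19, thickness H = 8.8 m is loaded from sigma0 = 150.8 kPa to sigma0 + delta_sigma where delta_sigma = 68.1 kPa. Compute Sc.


Using Sc = Cc * H / (1 + e0) * log10((sigma0 + delta_sigma) / sigma0)
Stress ratio = (150.8 + 68.1) / 150.8 = 1.45159
log10(1.45159) = 0.161844
Cc * H / (1 + e0) = 0.24 * 8.8 / (1 + 1.19) = 0.964384
Sc = 0.964384 * 0.161844
Sc = 0.1561 m


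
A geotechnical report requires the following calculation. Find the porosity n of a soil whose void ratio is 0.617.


Using the relation n = e / (1 + e)
n = 0.617 / (1 + 0.617)
n = 0.617 / 1.617
n = 0.3816


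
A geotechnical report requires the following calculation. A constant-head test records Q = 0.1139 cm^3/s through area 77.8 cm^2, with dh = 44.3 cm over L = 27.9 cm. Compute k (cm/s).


Compute hydraulic gradient:
i = dh / L = 44.3 / 27.9 = 1.58781
Then apply Darcy's law:
k = Q / (A * i)
k = 0.1139 / (77.8 * 1.58781)
k = 0.1139 / 123.532
k = 0.000922 cm/s


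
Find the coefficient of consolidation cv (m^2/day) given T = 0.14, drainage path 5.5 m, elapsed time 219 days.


Using cv = T * H_dr^2 / t
H_dr^2 = 5.5^2 = 30.25
cv = 0.14 * 30.25 / 219
cv = 0.01934 m^2/day


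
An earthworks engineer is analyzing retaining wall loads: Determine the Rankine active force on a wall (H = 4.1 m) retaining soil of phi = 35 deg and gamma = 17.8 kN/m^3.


Result: 40.54 kN/m

Derivation:
Compute active earth pressure coefficient:
Ka = tan^2(45 - phi/2) = tan^2(27.5) = 0.27099
Compute active force:
Pa = 0.5 * Ka * gamma * H^2
Pa = 0.5 * 0.27099 * 17.8 * 4.1^2
Pa = 40.54 kN/m


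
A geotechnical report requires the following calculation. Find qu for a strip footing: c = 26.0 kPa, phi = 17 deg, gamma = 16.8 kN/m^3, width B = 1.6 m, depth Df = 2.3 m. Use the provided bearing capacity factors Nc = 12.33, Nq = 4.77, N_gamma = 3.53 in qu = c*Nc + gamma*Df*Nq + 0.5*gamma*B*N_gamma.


Compute qu = c*Nc + gamma*Df*Nq + 0.5*gamma*B*N_gamma
Term 1: 26.0 * 12.33 = 320.58
Term 2: 16.8 * 2.3 * 4.77 = 184.3128
Term 3: 0.5 * 16.8 * 1.6 * 3.53 = 47.4432
qu = 320.58 + 184.3128 + 47.4432
qu = 552.34 kPa


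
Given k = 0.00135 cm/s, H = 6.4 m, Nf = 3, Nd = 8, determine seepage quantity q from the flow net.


Convert k to m/s for unit consistency with H:
k = 0.00135 cm/s = 0.00135 / 100 m/s = 1.35e-05 m/s
Using q = k * H * Nf / Nd
Nf / Nd = 3 / 8 = 0.375
q = 1.35e-05 * 6.4 * 0.375
q = 3.24e-05 m^3/s per m


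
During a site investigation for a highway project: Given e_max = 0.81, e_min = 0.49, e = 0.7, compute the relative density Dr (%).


Using Dr = (e_max - e) / (e_max - e_min) * 100
e_max - e = 0.81 - 0.7 = 0.11
e_max - e_min = 0.81 - 0.49 = 0.32
Dr = 0.11 / 0.32 * 100
Dr = 34.38 %


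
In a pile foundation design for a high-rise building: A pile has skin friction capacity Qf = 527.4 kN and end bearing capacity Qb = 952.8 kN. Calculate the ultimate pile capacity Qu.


Result: 1480.2 kN

Derivation:
Using Qu = Qf + Qb
Qu = 527.4 + 952.8
Qu = 1480.2 kN


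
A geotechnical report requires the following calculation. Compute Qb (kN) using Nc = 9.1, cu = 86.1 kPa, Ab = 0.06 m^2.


Result: 47.01 kN

Derivation:
Using Qb = Nc * cu * Ab
Qb = 9.1 * 86.1 * 0.06
Qb = 47.01 kN


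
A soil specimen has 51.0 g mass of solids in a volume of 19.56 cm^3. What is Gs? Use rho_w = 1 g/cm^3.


Using Gs = m_s / (V_s * rho_w)
Since rho_w = 1 g/cm^3:
Gs = 51.0 / 19.56
Gs = 2.607


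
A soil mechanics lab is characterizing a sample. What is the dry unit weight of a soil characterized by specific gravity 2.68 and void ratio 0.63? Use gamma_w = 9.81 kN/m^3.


Result: 16.129 kN/m^3

Derivation:
Using gamma_d = Gs * gamma_w / (1 + e)
gamma_d = 2.68 * 9.81 / (1 + 0.63)
gamma_d = 2.68 * 9.81 / 1.63
gamma_d = 16.129 kN/m^3


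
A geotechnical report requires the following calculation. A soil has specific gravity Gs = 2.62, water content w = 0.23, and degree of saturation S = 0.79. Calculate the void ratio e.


Using the relation e = Gs * w / S
e = 2.62 * 0.23 / 0.79
e = 0.7628


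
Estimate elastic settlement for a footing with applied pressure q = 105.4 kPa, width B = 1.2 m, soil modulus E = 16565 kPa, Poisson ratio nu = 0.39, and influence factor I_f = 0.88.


Using Se = q * B * (1 - nu^2) * I_f / E
1 - nu^2 = 1 - 0.39^2 = 0.8479
Se = 105.4 * 1.2 * 0.8479 * 0.88 / 16565
Se = 0.005697 m
Convert to mm: Se = 0.005697 * 1000 = 5.697 mm


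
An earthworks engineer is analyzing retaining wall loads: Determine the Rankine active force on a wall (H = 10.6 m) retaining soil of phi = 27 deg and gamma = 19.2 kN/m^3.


Result: 405.06 kN/m

Derivation:
Compute active earth pressure coefficient:
Ka = tan^2(45 - phi/2) = tan^2(31.5) = 0.375525
Compute active force:
Pa = 0.5 * Ka * gamma * H^2
Pa = 0.5 * 0.375525 * 19.2 * 10.6^2
Pa = 405.06 kN/m


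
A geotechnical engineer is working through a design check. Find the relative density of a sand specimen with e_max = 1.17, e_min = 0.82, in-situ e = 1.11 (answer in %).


Result: 17.14 %

Derivation:
Using Dr = (e_max - e) / (e_max - e_min) * 100
e_max - e = 1.17 - 1.11 = 0.06
e_max - e_min = 1.17 - 0.82 = 0.35
Dr = 0.06 / 0.35 * 100
Dr = 17.14 %


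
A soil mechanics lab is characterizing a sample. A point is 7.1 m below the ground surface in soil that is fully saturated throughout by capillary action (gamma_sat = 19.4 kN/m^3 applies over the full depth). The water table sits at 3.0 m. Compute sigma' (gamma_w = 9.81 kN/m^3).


Total stress = gamma_sat * depth
sigma = 19.4 * 7.1 = 137.74 kPa
Pore water pressure u = gamma_w * (depth - d_wt)
u = 9.81 * (7.1 - 3.0) = 40.221 kPa
Effective stress = sigma - u
sigma' = 137.74 - 40.221 = 97.52 kPa


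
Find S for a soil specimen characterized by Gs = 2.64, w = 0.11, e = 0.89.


Using S = Gs * w / e
S = 2.64 * 0.11 / 0.89
S = 0.3263


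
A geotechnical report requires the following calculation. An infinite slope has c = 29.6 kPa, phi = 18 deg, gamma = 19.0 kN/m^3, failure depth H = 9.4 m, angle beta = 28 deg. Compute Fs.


Using Fs = c / (gamma*H*sin(beta)*cos(beta)) + tan(phi)/tan(beta)
Cohesion contribution = 29.6 / (19.0*9.4*sin(28)*cos(28))
Cohesion contribution = 0.399821
Friction contribution = tan(18)/tan(28) = 0.611085
Fs = 0.399821 + 0.611085
Fs = 1.011


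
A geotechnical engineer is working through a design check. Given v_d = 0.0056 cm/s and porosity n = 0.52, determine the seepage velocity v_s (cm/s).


Result: 0.01077 cm/s

Derivation:
Using v_s = v_d / n
v_s = 0.0056 / 0.52
v_s = 0.01077 cm/s


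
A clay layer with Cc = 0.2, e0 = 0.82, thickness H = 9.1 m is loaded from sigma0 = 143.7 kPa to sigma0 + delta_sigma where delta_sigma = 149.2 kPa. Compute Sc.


Result: 0.3093 m

Derivation:
Using Sc = Cc * H / (1 + e0) * log10((sigma0 + delta_sigma) / sigma0)
Stress ratio = (143.7 + 149.2) / 143.7 = 2.03827
log10(2.03827) = 0.309263
Cc * H / (1 + e0) = 0.2 * 9.1 / (1 + 0.82) = 1
Sc = 1 * 0.309263
Sc = 0.3093 m


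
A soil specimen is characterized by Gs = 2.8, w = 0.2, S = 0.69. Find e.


Using the relation e = Gs * w / S
e = 2.8 * 0.2 / 0.69
e = 0.8116


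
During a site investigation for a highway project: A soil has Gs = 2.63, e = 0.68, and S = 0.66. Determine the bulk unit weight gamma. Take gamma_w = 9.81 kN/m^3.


Using gamma = gamma_w * (Gs + S*e) / (1 + e)
Numerator: Gs + S*e = 2.63 + 0.66*0.68 = 3.0788
Denominator: 1 + e = 1 + 0.68 = 1.68
gamma = 9.81 * 3.0788 / 1.68
gamma = 17.978 kN/m^3


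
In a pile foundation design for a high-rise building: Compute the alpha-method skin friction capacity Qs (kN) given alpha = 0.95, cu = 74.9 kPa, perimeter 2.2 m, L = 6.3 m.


Using Qs = alpha * cu * perimeter * L
Qs = 0.95 * 74.9 * 2.2 * 6.3
Qs = 986.21 kN


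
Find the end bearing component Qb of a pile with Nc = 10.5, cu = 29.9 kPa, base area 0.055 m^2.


Using Qb = Nc * cu * Ab
Qb = 10.5 * 29.9 * 0.055
Qb = 17.27 kN


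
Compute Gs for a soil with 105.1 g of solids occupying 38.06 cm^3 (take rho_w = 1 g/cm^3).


Result: 2.761

Derivation:
Using Gs = m_s / (V_s * rho_w)
Since rho_w = 1 g/cm^3:
Gs = 105.1 / 38.06
Gs = 2.761


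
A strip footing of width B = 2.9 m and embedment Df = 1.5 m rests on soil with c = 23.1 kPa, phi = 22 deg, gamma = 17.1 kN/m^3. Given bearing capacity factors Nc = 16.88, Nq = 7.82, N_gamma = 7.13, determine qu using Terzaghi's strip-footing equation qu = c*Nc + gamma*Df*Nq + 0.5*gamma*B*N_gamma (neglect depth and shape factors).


Result: 767.3 kPa

Derivation:
Compute qu = c*Nc + gamma*Df*Nq + 0.5*gamma*B*N_gamma
Term 1: 23.1 * 16.88 = 389.928
Term 2: 17.1 * 1.5 * 7.82 = 200.583
Term 3: 0.5 * 17.1 * 2.9 * 7.13 = 176.78835
qu = 389.928 + 200.583 + 176.78835
qu = 767.3 kPa


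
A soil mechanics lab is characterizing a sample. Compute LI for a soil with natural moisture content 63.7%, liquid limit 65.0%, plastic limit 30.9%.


First compute the plasticity index:
PI = LL - PL = 65.0 - 30.9 = 34.1
Then compute the liquidity index:
LI = (w - PL) / PI
LI = (63.7 - 30.9) / 34.1
LI = 0.962


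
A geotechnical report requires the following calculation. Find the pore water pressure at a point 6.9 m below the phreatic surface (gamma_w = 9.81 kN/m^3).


Using u = gamma_w * h_w
u = 9.81 * 6.9
u = 67.69 kPa


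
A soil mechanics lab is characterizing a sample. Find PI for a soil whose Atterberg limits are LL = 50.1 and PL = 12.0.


Using PI = LL - PL
PI = 50.1 - 12.0
PI = 38.1


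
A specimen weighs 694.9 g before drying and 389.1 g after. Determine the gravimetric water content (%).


Using w = (m_wet - m_dry) / m_dry * 100
m_wet - m_dry = 694.9 - 389.1 = 305.8 g
w = 305.8 / 389.1 * 100
w = 78.59 %


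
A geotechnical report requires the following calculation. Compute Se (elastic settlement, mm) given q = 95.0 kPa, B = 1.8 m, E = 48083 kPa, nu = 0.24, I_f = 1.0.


Result: 3.352 mm

Derivation:
Using Se = q * B * (1 - nu^2) * I_f / E
1 - nu^2 = 1 - 0.24^2 = 0.9424
Se = 95.0 * 1.8 * 0.9424 * 1.0 / 48083
Se = 0.003352 m
Convert to mm: Se = 0.003352 * 1000 = 3.352 mm


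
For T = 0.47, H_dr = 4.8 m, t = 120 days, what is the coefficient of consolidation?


Using cv = T * H_dr^2 / t
H_dr^2 = 4.8^2 = 23.04
cv = 0.47 * 23.04 / 120
cv = 0.09024 m^2/day


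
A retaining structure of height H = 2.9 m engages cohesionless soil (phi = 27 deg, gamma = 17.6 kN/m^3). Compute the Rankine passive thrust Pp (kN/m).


Compute passive earth pressure coefficient:
Kp = tan^2(45 + phi/2) = tan^2(58.5) = 2.66294
Compute passive force:
Pp = 0.5 * Kp * gamma * H^2
Pp = 0.5 * 2.66294 * 17.6 * 2.9^2
Pp = 197.08 kN/m


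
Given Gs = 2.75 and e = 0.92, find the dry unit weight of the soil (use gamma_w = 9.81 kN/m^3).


Using gamma_d = Gs * gamma_w / (1 + e)
gamma_d = 2.75 * 9.81 / (1 + 0.92)
gamma_d = 2.75 * 9.81 / 1.92
gamma_d = 14.051 kN/m^3


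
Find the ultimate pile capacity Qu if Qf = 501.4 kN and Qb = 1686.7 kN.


Result: 2188.1 kN

Derivation:
Using Qu = Qf + Qb
Qu = 501.4 + 1686.7
Qu = 2188.1 kN


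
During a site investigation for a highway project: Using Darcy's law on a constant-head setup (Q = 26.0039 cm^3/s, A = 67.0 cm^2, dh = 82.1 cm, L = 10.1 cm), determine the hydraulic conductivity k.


Compute hydraulic gradient:
i = dh / L = 82.1 / 10.1 = 8.12871
Then apply Darcy's law:
k = Q / (A * i)
k = 26.0039 / (67.0 * 8.12871)
k = 26.0039 / 544.624
k = 0.047747 cm/s


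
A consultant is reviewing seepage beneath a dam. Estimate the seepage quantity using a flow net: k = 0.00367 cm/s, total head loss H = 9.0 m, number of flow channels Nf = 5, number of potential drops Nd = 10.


Convert k to m/s for unit consistency with H:
k = 0.00367 cm/s = 0.00367 / 100 m/s = 3.67e-05 m/s
Using q = k * H * Nf / Nd
Nf / Nd = 5 / 10 = 0.5
q = 3.67e-05 * 9.0 * 0.5
q = 0.0001651 m^3/s per m


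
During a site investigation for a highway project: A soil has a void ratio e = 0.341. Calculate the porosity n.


Using the relation n = e / (1 + e)
n = 0.341 / (1 + 0.341)
n = 0.341 / 1.341
n = 0.2543


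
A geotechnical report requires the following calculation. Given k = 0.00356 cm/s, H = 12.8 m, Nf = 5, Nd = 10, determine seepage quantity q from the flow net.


Result: 0.0002278 m^3/s per m

Derivation:
Convert k to m/s for unit consistency with H:
k = 0.00356 cm/s = 0.00356 / 100 m/s = 3.56e-05 m/s
Using q = k * H * Nf / Nd
Nf / Nd = 5 / 10 = 0.5
q = 3.56e-05 * 12.8 * 0.5
q = 0.0002278 m^3/s per m


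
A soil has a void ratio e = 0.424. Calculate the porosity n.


Using the relation n = e / (1 + e)
n = 0.424 / (1 + 0.424)
n = 0.424 / 1.424
n = 0.2978


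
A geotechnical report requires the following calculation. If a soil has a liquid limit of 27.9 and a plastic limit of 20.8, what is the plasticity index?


Using PI = LL - PL
PI = 27.9 - 20.8
PI = 7.1


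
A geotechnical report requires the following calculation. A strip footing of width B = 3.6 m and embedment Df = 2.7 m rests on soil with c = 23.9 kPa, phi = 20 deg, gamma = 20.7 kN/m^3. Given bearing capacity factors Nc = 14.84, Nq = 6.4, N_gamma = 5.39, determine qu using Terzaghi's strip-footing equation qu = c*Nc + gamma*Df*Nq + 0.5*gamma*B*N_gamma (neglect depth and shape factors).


Compute qu = c*Nc + gamma*Df*Nq + 0.5*gamma*B*N_gamma
Term 1: 23.9 * 14.84 = 354.676
Term 2: 20.7 * 2.7 * 6.4 = 357.696
Term 3: 0.5 * 20.7 * 3.6 * 5.39 = 200.8314
qu = 354.676 + 357.696 + 200.8314
qu = 913.2 kPa


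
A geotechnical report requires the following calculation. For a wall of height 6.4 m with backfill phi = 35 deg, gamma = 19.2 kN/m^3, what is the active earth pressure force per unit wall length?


Result: 106.56 kN/m

Derivation:
Compute active earth pressure coefficient:
Ka = tan^2(45 - phi/2) = tan^2(27.5) = 0.27099
Compute active force:
Pa = 0.5 * Ka * gamma * H^2
Pa = 0.5 * 0.27099 * 19.2 * 6.4^2
Pa = 106.56 kN/m


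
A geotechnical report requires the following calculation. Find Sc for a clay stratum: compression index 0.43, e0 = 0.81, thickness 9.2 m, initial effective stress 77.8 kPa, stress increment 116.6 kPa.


Result: 0.8693 m

Derivation:
Using Sc = Cc * H / (1 + e0) * log10((sigma0 + delta_sigma) / sigma0)
Stress ratio = (77.8 + 116.6) / 77.8 = 2.49871
log10(2.49871) = 0.397717
Cc * H / (1 + e0) = 0.43 * 9.2 / (1 + 0.81) = 2.18564
Sc = 2.18564 * 0.397717
Sc = 0.8693 m


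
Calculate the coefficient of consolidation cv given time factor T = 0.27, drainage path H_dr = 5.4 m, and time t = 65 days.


Using cv = T * H_dr^2 / t
H_dr^2 = 5.4^2 = 29.16
cv = 0.27 * 29.16 / 65
cv = 0.12113 m^2/day


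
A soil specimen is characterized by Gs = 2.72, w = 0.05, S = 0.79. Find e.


Result: 0.1722

Derivation:
Using the relation e = Gs * w / S
e = 2.72 * 0.05 / 0.79
e = 0.1722


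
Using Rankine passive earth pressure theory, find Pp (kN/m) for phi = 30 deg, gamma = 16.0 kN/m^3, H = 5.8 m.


Compute passive earth pressure coefficient:
Kp = tan^2(45 + phi/2) = tan^2(60.0) = 3
Compute passive force:
Pp = 0.5 * Kp * gamma * H^2
Pp = 0.5 * 3 * 16.0 * 5.8^2
Pp = 807.36 kN/m


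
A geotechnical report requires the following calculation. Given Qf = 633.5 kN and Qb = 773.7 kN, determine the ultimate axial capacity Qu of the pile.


Using Qu = Qf + Qb
Qu = 633.5 + 773.7
Qu = 1407.2 kN


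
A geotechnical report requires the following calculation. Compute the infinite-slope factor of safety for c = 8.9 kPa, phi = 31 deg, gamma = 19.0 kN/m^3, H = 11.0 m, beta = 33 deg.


Using Fs = c / (gamma*H*sin(beta)*cos(beta)) + tan(phi)/tan(beta)
Cohesion contribution = 8.9 / (19.0*11.0*sin(33)*cos(33))
Cohesion contribution = 0.0932274
Friction contribution = tan(31)/tan(33) = 0.925244
Fs = 0.0932274 + 0.925244
Fs = 1.018


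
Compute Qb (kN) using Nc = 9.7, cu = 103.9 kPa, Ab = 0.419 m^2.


Using Qb = Nc * cu * Ab
Qb = 9.7 * 103.9 * 0.419
Qb = 422.28 kN


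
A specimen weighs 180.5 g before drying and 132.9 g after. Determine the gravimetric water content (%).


Using w = (m_wet - m_dry) / m_dry * 100
m_wet - m_dry = 180.5 - 132.9 = 47.6 g
w = 47.6 / 132.9 * 100
w = 35.82 %


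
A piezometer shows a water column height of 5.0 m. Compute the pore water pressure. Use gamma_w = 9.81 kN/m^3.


Using u = gamma_w * h_w
u = 9.81 * 5.0
u = 49.05 kPa


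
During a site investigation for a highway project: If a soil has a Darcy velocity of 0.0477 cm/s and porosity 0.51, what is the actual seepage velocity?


Using v_s = v_d / n
v_s = 0.0477 / 0.51
v_s = 0.09353 cm/s


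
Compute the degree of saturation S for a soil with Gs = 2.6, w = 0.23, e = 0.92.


Result: 0.65

Derivation:
Using S = Gs * w / e
S = 2.6 * 0.23 / 0.92
S = 0.65


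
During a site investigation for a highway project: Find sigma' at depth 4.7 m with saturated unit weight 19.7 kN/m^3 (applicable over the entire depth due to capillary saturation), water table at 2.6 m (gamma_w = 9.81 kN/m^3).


Total stress = gamma_sat * depth
sigma = 19.7 * 4.7 = 92.59 kPa
Pore water pressure u = gamma_w * (depth - d_wt)
u = 9.81 * (4.7 - 2.6) = 20.601 kPa
Effective stress = sigma - u
sigma' = 92.59 - 20.601 = 71.99 kPa


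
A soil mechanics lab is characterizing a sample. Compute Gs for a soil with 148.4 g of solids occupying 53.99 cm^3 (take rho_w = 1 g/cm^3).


Using Gs = m_s / (V_s * rho_w)
Since rho_w = 1 g/cm^3:
Gs = 148.4 / 53.99
Gs = 2.749


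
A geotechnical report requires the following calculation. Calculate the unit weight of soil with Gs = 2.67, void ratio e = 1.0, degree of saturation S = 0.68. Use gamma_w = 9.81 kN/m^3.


Using gamma = gamma_w * (Gs + S*e) / (1 + e)
Numerator: Gs + S*e = 2.67 + 0.68*1.0 = 3.35
Denominator: 1 + e = 1 + 1.0 = 2.0
gamma = 9.81 * 3.35 / 2.0
gamma = 16.432 kN/m^3


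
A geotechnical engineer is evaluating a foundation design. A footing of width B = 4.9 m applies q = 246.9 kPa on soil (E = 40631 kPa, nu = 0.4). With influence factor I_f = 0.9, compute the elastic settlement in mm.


Result: 22.51 mm

Derivation:
Using Se = q * B * (1 - nu^2) * I_f / E
1 - nu^2 = 1 - 0.4^2 = 0.84
Se = 246.9 * 4.9 * 0.84 * 0.9 / 40631
Se = 0.022510 m
Convert to mm: Se = 0.022510 * 1000 = 22.51 mm


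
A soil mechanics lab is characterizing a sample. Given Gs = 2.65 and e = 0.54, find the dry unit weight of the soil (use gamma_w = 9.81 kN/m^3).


Result: 16.881 kN/m^3

Derivation:
Using gamma_d = Gs * gamma_w / (1 + e)
gamma_d = 2.65 * 9.81 / (1 + 0.54)
gamma_d = 2.65 * 9.81 / 1.54
gamma_d = 16.881 kN/m^3


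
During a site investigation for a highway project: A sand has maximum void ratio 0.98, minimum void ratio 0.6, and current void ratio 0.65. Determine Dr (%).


Result: 86.84 %

Derivation:
Using Dr = (e_max - e) / (e_max - e_min) * 100
e_max - e = 0.98 - 0.65 = 0.33
e_max - e_min = 0.98 - 0.6 = 0.38
Dr = 0.33 / 0.38 * 100
Dr = 86.84 %


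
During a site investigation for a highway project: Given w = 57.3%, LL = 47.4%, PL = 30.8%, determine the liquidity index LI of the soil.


Result: 1.596

Derivation:
First compute the plasticity index:
PI = LL - PL = 47.4 - 30.8 = 16.6
Then compute the liquidity index:
LI = (w - PL) / PI
LI = (57.3 - 30.8) / 16.6
LI = 1.596


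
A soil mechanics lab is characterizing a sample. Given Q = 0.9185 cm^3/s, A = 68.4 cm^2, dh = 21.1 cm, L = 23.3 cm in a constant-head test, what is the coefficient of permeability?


Compute hydraulic gradient:
i = dh / L = 21.1 / 23.3 = 0.905579
Then apply Darcy's law:
k = Q / (A * i)
k = 0.9185 / (68.4 * 0.905579)
k = 0.9185 / 61.9416
k = 0.014828 cm/s


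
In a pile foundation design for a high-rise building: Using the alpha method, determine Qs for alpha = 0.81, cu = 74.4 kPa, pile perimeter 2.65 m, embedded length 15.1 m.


Result: 2411.46 kN

Derivation:
Using Qs = alpha * cu * perimeter * L
Qs = 0.81 * 74.4 * 2.65 * 15.1
Qs = 2411.46 kN


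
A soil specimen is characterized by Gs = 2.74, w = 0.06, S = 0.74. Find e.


Using the relation e = Gs * w / S
e = 2.74 * 0.06 / 0.74
e = 0.2222


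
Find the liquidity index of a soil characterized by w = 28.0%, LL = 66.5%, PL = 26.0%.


First compute the plasticity index:
PI = LL - PL = 66.5 - 26.0 = 40.5
Then compute the liquidity index:
LI = (w - PL) / PI
LI = (28.0 - 26.0) / 40.5
LI = 0.049


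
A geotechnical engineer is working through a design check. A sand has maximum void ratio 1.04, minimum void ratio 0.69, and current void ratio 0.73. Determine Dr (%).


Using Dr = (e_max - e) / (e_max - e_min) * 100
e_max - e = 1.04 - 0.73 = 0.31
e_max - e_min = 1.04 - 0.69 = 0.35
Dr = 0.31 / 0.35 * 100
Dr = 88.57 %


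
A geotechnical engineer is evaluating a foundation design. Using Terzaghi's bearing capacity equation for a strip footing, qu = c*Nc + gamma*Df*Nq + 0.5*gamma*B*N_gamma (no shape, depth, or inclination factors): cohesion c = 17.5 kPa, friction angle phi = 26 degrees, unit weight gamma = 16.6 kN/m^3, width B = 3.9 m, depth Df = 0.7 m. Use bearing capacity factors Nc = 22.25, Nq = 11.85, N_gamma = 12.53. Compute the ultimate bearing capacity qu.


Compute qu = c*Nc + gamma*Df*Nq + 0.5*gamma*B*N_gamma
Term 1: 17.5 * 22.25 = 389.375
Term 2: 16.6 * 0.7 * 11.85 = 137.697
Term 3: 0.5 * 16.6 * 3.9 * 12.53 = 405.5961
qu = 389.375 + 137.697 + 405.5961
qu = 932.67 kPa


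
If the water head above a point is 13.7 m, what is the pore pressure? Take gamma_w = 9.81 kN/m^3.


Result: 134.4 kPa

Derivation:
Using u = gamma_w * h_w
u = 9.81 * 13.7
u = 134.4 kPa


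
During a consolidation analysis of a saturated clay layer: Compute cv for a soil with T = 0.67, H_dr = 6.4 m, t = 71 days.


Using cv = T * H_dr^2 / t
H_dr^2 = 6.4^2 = 40.96
cv = 0.67 * 40.96 / 71
cv = 0.38652 m^2/day


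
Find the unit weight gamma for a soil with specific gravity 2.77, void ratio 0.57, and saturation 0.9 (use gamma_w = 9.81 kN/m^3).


Result: 20.514 kN/m^3

Derivation:
Using gamma = gamma_w * (Gs + S*e) / (1 + e)
Numerator: Gs + S*e = 2.77 + 0.9*0.57 = 3.283
Denominator: 1 + e = 1 + 0.57 = 1.57
gamma = 9.81 * 3.283 / 1.57
gamma = 20.514 kN/m^3


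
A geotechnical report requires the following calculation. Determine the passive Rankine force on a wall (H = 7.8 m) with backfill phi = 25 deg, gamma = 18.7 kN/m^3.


Compute passive earth pressure coefficient:
Kp = tan^2(45 + phi/2) = tan^2(57.5) = 2.463913
Compute passive force:
Pp = 0.5 * Kp * gamma * H^2
Pp = 0.5 * 2.463913 * 18.7 * 7.8^2
Pp = 1401.61 kN/m


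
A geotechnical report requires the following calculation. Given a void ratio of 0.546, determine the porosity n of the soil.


Result: 0.3532

Derivation:
Using the relation n = e / (1 + e)
n = 0.546 / (1 + 0.546)
n = 0.546 / 1.546
n = 0.3532


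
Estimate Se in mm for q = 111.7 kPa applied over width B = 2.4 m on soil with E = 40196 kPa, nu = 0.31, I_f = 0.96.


Using Se = q * B * (1 - nu^2) * I_f / E
1 - nu^2 = 1 - 0.31^2 = 0.9039
Se = 111.7 * 2.4 * 0.9039 * 0.96 / 40196
Se = 0.005787 m
Convert to mm: Se = 0.005787 * 1000 = 5.787 mm


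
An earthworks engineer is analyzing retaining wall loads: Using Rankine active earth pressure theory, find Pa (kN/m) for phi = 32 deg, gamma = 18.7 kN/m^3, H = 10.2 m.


Compute active earth pressure coefficient:
Ka = tan^2(45 - phi/2) = tan^2(29.0) = 0.307259
Compute active force:
Pa = 0.5 * Ka * gamma * H^2
Pa = 0.5 * 0.307259 * 18.7 * 10.2^2
Pa = 298.89 kN/m


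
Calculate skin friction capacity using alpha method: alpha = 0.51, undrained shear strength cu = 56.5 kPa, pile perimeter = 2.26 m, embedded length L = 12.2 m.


Result: 794.49 kN

Derivation:
Using Qs = alpha * cu * perimeter * L
Qs = 0.51 * 56.5 * 2.26 * 12.2
Qs = 794.49 kN


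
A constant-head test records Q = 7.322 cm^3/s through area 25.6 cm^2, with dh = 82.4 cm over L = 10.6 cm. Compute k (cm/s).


Result: 0.036793 cm/s

Derivation:
Compute hydraulic gradient:
i = dh / L = 82.4 / 10.6 = 7.77358
Then apply Darcy's law:
k = Q / (A * i)
k = 7.322 / (25.6 * 7.77358)
k = 7.322 / 199.004
k = 0.036793 cm/s


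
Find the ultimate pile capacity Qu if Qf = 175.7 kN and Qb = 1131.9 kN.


Using Qu = Qf + Qb
Qu = 175.7 + 1131.9
Qu = 1307.6 kN


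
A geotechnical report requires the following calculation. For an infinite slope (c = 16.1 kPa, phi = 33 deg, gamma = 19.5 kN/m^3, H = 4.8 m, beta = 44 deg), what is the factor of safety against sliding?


Result: 1.017

Derivation:
Using Fs = c / (gamma*H*sin(beta)*cos(beta)) + tan(phi)/tan(beta)
Cohesion contribution = 16.1 / (19.5*4.8*sin(44)*cos(44))
Cohesion contribution = 0.344227
Friction contribution = tan(33)/tan(44) = 0.672481
Fs = 0.344227 + 0.672481
Fs = 1.017


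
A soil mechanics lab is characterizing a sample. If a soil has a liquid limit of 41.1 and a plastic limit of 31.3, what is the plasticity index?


Using PI = LL - PL
PI = 41.1 - 31.3
PI = 9.8


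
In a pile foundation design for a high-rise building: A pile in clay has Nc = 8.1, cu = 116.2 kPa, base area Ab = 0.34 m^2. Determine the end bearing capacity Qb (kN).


Using Qb = Nc * cu * Ab
Qb = 8.1 * 116.2 * 0.34
Qb = 320.01 kN


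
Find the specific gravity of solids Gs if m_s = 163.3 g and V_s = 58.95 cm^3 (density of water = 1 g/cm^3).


Result: 2.77

Derivation:
Using Gs = m_s / (V_s * rho_w)
Since rho_w = 1 g/cm^3:
Gs = 163.3 / 58.95
Gs = 2.77


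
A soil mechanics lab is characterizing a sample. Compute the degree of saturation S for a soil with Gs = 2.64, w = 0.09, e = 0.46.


Using S = Gs * w / e
S = 2.64 * 0.09 / 0.46
S = 0.5165


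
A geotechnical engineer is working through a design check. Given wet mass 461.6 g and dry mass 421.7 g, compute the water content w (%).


Result: 9.46 %

Derivation:
Using w = (m_wet - m_dry) / m_dry * 100
m_wet - m_dry = 461.6 - 421.7 = 39.9 g
w = 39.9 / 421.7 * 100
w = 9.46 %


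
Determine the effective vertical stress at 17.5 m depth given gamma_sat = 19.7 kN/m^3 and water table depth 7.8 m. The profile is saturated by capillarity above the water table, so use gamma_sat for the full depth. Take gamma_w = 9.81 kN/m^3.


Total stress = gamma_sat * depth
sigma = 19.7 * 17.5 = 344.75 kPa
Pore water pressure u = gamma_w * (depth - d_wt)
u = 9.81 * (17.5 - 7.8) = 95.157 kPa
Effective stress = sigma - u
sigma' = 344.75 - 95.157 = 249.59 kPa


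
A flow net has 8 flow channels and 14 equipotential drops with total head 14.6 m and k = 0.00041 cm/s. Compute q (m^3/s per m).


Convert k to m/s for unit consistency with H:
k = 0.00041 cm/s = 0.00041 / 100 m/s = 4.1e-06 m/s
Using q = k * H * Nf / Nd
Nf / Nd = 8 / 14 = 0.5714
q = 4.1e-06 * 14.6 * 0.5714
q = 3.421e-05 m^3/s per m


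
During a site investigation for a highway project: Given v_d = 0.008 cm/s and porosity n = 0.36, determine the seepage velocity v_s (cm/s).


Result: 0.02222 cm/s

Derivation:
Using v_s = v_d / n
v_s = 0.008 / 0.36
v_s = 0.02222 cm/s


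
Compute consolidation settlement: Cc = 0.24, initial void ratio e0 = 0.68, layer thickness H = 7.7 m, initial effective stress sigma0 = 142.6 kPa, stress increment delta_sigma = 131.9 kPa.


Using Sc = Cc * H / (1 + e0) * log10((sigma0 + delta_sigma) / sigma0)
Stress ratio = (142.6 + 131.9) / 142.6 = 1.92496
log10(1.92496) = 0.284423
Cc * H / (1 + e0) = 0.24 * 7.7 / (1 + 0.68) = 1.1
Sc = 1.1 * 0.284423
Sc = 0.3129 m


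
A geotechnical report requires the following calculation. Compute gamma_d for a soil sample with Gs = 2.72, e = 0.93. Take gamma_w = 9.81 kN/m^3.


Result: 13.825 kN/m^3

Derivation:
Using gamma_d = Gs * gamma_w / (1 + e)
gamma_d = 2.72 * 9.81 / (1 + 0.93)
gamma_d = 2.72 * 9.81 / 1.93
gamma_d = 13.825 kN/m^3


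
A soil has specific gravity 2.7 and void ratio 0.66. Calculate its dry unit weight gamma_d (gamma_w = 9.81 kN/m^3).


Result: 15.956 kN/m^3

Derivation:
Using gamma_d = Gs * gamma_w / (1 + e)
gamma_d = 2.7 * 9.81 / (1 + 0.66)
gamma_d = 2.7 * 9.81 / 1.66
gamma_d = 15.956 kN/m^3
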